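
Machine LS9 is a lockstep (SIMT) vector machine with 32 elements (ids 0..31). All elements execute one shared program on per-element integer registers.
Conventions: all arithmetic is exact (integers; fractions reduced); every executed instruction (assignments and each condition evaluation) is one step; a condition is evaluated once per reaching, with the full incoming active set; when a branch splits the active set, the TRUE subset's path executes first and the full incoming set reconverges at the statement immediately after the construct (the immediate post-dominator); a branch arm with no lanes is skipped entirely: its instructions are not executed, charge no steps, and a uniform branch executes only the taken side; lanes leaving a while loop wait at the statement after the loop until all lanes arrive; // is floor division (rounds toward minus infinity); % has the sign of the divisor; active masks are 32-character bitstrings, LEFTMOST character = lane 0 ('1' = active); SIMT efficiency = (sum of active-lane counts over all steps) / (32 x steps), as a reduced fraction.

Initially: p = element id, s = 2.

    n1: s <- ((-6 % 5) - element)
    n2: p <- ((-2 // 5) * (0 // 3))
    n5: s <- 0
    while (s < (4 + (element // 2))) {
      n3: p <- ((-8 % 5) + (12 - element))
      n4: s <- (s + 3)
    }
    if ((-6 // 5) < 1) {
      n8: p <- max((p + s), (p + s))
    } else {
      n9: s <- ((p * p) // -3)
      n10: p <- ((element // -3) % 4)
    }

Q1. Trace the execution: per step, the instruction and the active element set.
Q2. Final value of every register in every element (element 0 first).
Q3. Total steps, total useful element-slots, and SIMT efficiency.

step 0: s <- ((-6 % 5) - element)    11111111111111111111111111111111
step 1: p <- ((-2 // 5) * (0 // 3))  11111111111111111111111111111111
step 2: s <- 0                       11111111111111111111111111111111
step 3: eval (s < (4 + (element // 2))) 11111111111111111111111111111111
step 4: p <- ((-8 % 5) + (12 - element)) 11111111111111111111111111111111
step 5: s <- (s + 3)                 11111111111111111111111111111111
step 6: eval (s < (4 + (element // 2))) 11111111111111111111111111111111
step 7: p <- ((-8 % 5) + (12 - element)) 11111111111111111111111111111111
step 8: s <- (s + 3)                 11111111111111111111111111111111
step 9: eval (s < (4 + (element // 2))) 11111111111111111111111111111111
step 10: p <- ((-8 % 5) + (12 - element)) 00000011111111111111111111111111
step 11: s <- (s + 3)                 00000011111111111111111111111111
step 12: eval (s < (4 + (element // 2))) 00000011111111111111111111111111
step 13: p <- ((-8 % 5) + (12 - element)) 00000000000011111111111111111111
step 14: s <- (s + 3)                 00000000000011111111111111111111
step 15: eval (s < (4 + (element // 2))) 00000000000011111111111111111111
step 16: p <- ((-8 % 5) + (12 - element)) 00000000000000000011111111111111
step 17: s <- (s + 3)                 00000000000000000011111111111111
step 18: eval (s < (4 + (element // 2))) 00000000000000000011111111111111
step 19: p <- ((-8 % 5) + (12 - element)) 00000000000000000000000011111111
step 20: s <- (s + 3)                 00000000000000000000000011111111
step 21: eval (s < (4 + (element // 2))) 00000000000000000000000011111111
step 22: p <- ((-8 % 5) + (12 - element)) 00000000000000000000000000000011
step 23: s <- (s + 3)                 00000000000000000000000000000011
step 24: eval (s < (4 + (element // 2))) 00000000000000000000000000000011
step 25: eval ((-6 // 5) < 1)         11111111111111111111111111111111
step 26: p <- max((p + s), (p + s))   11111111111111111111111111111111

Answer: 27 steps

p: 20,19,18,17,16,15,17,16,15,14,13,12,14,13,12,11,10,9,11,10,9,8,7,6,8,7,6,5,4,3,5,4
s: 6,6,6,6,6,6,9,9,9,9,9,9,12,12,12,12,12,12,15,15,15,15,15,15,18,18,18,18,18,18,21,21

steps = 27; useful = 594; efficiency = 594/864 = 11/16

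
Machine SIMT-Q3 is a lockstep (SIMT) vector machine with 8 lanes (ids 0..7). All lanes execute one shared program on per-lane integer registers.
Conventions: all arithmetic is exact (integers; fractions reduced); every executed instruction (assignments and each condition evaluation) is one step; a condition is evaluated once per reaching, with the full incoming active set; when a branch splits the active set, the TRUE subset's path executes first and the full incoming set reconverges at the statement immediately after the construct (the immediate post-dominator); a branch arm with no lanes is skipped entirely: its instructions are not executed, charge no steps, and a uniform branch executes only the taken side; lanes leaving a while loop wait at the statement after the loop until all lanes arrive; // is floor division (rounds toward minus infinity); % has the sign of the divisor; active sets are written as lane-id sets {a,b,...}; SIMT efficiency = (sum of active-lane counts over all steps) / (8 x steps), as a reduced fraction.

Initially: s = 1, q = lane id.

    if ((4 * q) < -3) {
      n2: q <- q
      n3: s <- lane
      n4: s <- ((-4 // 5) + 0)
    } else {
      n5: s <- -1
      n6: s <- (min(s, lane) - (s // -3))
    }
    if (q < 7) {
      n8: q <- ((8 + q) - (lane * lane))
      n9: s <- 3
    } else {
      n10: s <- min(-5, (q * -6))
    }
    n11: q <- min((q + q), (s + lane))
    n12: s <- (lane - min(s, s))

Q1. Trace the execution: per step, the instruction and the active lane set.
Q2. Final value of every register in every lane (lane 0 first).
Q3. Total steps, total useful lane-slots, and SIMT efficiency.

step 0: eval ((4 * q) < -3)          {0,1,2,3,4,5,6,7}
step 1: s <- -1                      {0,1,2,3,4,5,6,7}
step 2: s <- (min(s, lane) - (s // -3)) {0,1,2,3,4,5,6,7}
step 3: eval (q < 7)                 {0,1,2,3,4,5,6,7}
step 4: q <- ((8 + q) - (lane * lane)) {0,1,2,3,4,5,6}
step 5: s <- 3                       {0,1,2,3,4,5,6}
step 6: s <- min(-5, (q * -6))       {7}
step 7: q <- min((q + q), (s + lane)) {0,1,2,3,4,5,6,7}
step 8: s <- (lane - min(s, s))      {0,1,2,3,4,5,6,7}

Answer: 9 steps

s: -3,-2,-1,0,1,2,3,49
q: 3,4,5,4,-8,-24,-44,-35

steps = 9; useful = 63; efficiency = 63/72 = 7/8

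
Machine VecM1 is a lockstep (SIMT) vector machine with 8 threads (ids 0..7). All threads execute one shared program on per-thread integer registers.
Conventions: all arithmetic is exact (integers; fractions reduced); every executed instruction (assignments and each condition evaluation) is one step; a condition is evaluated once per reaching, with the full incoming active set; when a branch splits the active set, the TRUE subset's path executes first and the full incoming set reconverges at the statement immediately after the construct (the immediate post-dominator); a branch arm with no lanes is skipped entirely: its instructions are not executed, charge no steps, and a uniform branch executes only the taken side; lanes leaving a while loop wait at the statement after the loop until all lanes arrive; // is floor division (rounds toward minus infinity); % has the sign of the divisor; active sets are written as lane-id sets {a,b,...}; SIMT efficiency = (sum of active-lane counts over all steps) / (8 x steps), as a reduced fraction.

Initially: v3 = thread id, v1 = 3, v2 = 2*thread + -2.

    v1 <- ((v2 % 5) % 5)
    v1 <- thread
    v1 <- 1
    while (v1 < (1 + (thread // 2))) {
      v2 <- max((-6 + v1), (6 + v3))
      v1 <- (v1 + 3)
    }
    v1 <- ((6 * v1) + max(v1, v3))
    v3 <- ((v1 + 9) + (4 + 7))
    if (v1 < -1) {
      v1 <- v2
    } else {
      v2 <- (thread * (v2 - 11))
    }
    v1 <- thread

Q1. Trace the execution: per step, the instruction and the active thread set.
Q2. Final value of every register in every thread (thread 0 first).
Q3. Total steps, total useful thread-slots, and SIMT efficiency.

step 0: v1 <- ((v2 % 5) % 5)         {0,1,2,3,4,5,6,7}
step 1: v1 <- thread                 {0,1,2,3,4,5,6,7}
step 2: v1 <- 1                      {0,1,2,3,4,5,6,7}
step 3: eval (v1 < (1 + (thread // 2))) {0,1,2,3,4,5,6,7}
step 4: v2 <- max((-6 + v1), (6 + v3)) {2,3,4,5,6,7}
step 5: v1 <- (v1 + 3)               {2,3,4,5,6,7}
step 6: eval (v1 < (1 + (thread // 2))) {2,3,4,5,6,7}
step 7: v1 <- ((6 * v1) + max(v1, v3)) {0,1,2,3,4,5,6,7}
step 8: v3 <- ((v1 + 9) + (4 + 7))   {0,1,2,3,4,5,6,7}
step 9: eval (v1 < -1)               {0,1,2,3,4,5,6,7}
step 10: v2 <- (thread * (v2 - 11))   {0,1,2,3,4,5,6,7}
step 11: v1 <- thread                 {0,1,2,3,4,5,6,7}

Answer: 12 steps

v3: 27,27,48,48,48,49,50,51
v1: 0,1,2,3,4,5,6,7
v2: 0,-11,-6,-6,-4,0,6,14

steps = 12; useful = 90; efficiency = 90/96 = 15/16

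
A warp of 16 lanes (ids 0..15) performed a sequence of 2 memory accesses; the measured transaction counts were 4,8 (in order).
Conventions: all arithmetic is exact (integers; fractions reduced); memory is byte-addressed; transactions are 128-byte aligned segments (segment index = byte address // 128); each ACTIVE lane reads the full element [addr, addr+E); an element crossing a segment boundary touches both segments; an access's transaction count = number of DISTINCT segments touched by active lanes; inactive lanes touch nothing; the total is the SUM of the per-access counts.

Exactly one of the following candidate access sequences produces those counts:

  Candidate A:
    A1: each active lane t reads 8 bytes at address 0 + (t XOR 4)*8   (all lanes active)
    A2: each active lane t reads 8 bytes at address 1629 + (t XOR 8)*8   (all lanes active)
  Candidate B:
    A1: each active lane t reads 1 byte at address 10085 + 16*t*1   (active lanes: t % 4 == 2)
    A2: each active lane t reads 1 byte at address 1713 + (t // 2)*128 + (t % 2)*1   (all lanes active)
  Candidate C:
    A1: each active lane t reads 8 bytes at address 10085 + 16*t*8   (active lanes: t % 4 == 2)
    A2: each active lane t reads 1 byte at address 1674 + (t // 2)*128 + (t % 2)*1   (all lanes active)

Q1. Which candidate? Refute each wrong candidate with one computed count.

A: A1 gives 1 transaction, not 4
B: A1 gives 2 transactions, not 4
C: all counts match (4,8)

Answer: C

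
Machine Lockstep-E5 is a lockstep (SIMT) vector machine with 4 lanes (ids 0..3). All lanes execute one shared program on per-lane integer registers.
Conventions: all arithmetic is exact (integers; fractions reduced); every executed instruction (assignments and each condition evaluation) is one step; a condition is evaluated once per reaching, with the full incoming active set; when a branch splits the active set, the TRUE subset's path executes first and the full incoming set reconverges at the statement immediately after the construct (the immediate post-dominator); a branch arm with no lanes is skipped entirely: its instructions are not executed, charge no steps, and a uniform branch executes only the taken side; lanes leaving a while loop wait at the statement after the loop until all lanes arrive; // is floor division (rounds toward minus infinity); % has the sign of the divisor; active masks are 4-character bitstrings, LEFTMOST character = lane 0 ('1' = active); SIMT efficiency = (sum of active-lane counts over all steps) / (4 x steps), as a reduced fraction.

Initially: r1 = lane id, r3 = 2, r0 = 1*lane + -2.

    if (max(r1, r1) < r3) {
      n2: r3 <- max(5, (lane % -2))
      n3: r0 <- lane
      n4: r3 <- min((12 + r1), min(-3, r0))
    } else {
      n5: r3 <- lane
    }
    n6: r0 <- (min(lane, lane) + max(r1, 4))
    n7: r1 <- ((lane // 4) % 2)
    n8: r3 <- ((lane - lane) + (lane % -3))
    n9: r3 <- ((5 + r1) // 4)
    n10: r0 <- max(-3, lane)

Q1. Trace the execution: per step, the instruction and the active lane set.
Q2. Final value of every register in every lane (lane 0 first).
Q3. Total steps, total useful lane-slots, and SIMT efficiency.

step 0: eval (max(r1, r1) < r3)      1111
step 1: r3 <- max(5, (lane % -2))    1100
step 2: r0 <- lane                   1100
step 3: r3 <- min((12 + r1), min(-3, r0)) 1100
step 4: r3 <- lane                   0011
step 5: r0 <- (min(lane, lane) + max(r1, 4)) 1111
step 6: r1 <- ((lane // 4) % 2)      1111
step 7: r3 <- ((lane - lane) + (lane % -3)) 1111
step 8: r3 <- ((5 + r1) // 4)        1111
step 9: r0 <- max(-3, lane)          1111

Answer: 10 steps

r1: 0,0,0,0
r3: 1,1,1,1
r0: 0,1,2,3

steps = 10; useful = 32; efficiency = 32/40 = 4/5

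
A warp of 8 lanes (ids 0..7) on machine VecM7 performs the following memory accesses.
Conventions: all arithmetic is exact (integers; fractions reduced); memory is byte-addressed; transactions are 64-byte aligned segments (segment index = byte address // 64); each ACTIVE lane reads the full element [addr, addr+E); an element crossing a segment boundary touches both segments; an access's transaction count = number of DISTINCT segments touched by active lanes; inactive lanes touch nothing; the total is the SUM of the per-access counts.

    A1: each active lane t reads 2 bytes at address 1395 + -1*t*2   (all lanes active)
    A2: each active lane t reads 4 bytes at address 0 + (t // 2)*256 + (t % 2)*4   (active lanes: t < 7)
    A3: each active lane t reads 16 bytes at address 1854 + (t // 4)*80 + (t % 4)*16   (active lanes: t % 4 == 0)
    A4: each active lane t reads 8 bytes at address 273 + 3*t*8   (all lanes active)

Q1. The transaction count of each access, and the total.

A1: 1 transaction
A2: 4 transactions
A3: 3 transactions
A4: 4 transactions

Answer: 1,4,3,4; total 12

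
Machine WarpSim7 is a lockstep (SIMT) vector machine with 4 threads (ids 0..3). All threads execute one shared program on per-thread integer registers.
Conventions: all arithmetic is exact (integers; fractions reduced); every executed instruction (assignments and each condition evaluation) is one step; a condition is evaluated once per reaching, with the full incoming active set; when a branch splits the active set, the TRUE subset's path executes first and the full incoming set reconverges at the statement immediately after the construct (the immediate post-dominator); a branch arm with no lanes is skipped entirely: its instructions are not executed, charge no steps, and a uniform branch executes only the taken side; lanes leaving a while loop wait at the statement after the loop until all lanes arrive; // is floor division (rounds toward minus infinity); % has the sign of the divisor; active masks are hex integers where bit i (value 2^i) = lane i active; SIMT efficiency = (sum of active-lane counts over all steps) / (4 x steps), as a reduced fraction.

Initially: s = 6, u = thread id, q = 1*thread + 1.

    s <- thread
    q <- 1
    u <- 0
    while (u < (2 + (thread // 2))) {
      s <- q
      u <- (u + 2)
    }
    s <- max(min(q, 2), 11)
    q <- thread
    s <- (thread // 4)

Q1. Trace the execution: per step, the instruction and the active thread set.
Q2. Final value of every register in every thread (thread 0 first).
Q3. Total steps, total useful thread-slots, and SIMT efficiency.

step 0: s <- thread                  0xf
step 1: q <- 1                       0xf
step 2: u <- 0                       0xf
step 3: eval (u < (2 + (thread // 2))) 0xf
step 4: s <- q                       0xf
step 5: u <- (u + 2)                 0xf
step 6: eval (u < (2 + (thread // 2))) 0xf
step 7: s <- q                       0xc
step 8: u <- (u + 2)                 0xc
step 9: eval (u < (2 + (thread // 2))) 0xc
step 10: s <- max(min(q, 2), 11)      0xf
step 11: q <- thread                  0xf
step 12: s <- (thread // 4)           0xf

Answer: 13 steps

s: 0,0,0,0
u: 2,2,4,4
q: 0,1,2,3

steps = 13; useful = 46; efficiency = 46/52 = 23/26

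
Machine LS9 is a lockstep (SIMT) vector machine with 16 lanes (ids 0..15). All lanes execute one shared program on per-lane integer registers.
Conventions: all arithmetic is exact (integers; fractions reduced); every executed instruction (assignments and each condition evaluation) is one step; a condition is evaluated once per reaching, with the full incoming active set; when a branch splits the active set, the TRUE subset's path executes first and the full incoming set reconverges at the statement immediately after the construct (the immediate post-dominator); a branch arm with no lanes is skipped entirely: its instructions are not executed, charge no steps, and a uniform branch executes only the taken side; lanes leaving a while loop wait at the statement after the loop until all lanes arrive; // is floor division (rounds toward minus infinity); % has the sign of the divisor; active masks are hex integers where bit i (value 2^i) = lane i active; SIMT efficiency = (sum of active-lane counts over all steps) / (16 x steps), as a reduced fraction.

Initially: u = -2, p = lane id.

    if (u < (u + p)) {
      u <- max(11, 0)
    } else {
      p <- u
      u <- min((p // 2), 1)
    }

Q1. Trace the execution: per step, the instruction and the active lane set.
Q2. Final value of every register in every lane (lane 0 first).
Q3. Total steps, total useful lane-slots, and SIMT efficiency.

step 0: eval (u < (u + p))           0xffff
step 1: u <- max(11, 0)              0xfffe
step 2: p <- u                       0x0001
step 3: u <- min((p // 2), 1)        0x0001

Answer: 4 steps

u: -1,11,11,11,11,11,11,11,11,11,11,11,11,11,11,11
p: -2,1,2,3,4,5,6,7,8,9,10,11,12,13,14,15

steps = 4; useful = 33; efficiency = 33/64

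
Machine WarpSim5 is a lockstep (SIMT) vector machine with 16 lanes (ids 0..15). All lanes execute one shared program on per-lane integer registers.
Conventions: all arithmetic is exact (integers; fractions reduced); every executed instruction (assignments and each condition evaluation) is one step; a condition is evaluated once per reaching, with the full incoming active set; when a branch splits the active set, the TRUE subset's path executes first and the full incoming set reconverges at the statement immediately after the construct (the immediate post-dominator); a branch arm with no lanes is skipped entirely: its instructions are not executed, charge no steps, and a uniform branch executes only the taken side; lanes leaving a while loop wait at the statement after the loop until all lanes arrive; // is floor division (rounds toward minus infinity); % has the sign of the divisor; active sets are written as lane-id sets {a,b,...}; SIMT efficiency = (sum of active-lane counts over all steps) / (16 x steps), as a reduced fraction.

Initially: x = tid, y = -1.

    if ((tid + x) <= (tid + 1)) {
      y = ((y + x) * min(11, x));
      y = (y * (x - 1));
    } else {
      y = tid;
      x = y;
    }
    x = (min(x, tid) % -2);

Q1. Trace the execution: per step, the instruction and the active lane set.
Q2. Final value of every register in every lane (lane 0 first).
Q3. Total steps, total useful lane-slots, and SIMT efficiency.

step 0: eval ((tid + x) <= (tid + 1)) {0,1,2,3,4,5,6,7,8,9,10,11,12,13,14,15}
step 1: y <- ((y + x) * min(11, x))  {0,1}
step 2: y <- (y * (x - 1))           {0,1}
step 3: y <- tid                     {2,3,4,5,6,7,8,9,10,11,12,13,14,15}
step 4: x <- y                       {2,3,4,5,6,7,8,9,10,11,12,13,14,15}
step 5: x <- (min(x, tid) % -2)      {0,1,2,3,4,5,6,7,8,9,10,11,12,13,14,15}

Answer: 6 steps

x: 0,-1,0,-1,0,-1,0,-1,0,-1,0,-1,0,-1,0,-1
y: 0,0,2,3,4,5,6,7,8,9,10,11,12,13,14,15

steps = 6; useful = 64; efficiency = 64/96 = 2/3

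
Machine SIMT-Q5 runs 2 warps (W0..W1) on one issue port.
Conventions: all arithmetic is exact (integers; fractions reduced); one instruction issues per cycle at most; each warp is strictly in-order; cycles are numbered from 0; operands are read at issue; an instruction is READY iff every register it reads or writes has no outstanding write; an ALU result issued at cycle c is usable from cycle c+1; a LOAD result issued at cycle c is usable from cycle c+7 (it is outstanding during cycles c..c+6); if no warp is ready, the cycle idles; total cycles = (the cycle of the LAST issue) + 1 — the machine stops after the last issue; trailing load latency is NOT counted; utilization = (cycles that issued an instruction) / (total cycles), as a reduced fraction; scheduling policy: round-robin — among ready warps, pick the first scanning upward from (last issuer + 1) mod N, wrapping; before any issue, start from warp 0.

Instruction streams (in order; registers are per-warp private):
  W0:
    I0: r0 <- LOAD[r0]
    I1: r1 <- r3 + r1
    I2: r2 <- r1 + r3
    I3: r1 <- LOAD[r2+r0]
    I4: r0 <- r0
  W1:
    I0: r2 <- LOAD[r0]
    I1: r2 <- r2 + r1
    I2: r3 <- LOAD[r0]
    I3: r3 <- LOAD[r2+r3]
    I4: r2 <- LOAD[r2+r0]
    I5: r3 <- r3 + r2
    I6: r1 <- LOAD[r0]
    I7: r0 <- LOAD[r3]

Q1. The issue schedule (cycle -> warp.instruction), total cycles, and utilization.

cycle 0: W0.I0
cycle 1: W1.I0
cycle 2: W0.I1
cycle 3: W0.I2
cycle 4: idle
cycle 5: idle
cycle 6: idle
cycle 7: W0.I3
cycle 8: W1.I1
cycle 9: W0.I4
cycle 10: W1.I2
cycle 11: idle
cycle 12: idle
cycle 13: idle
cycle 14: idle
cycle 15: idle
cycle 16: idle
cycle 17: W1.I3
cycle 18: W1.I4
cycle 19: idle
cycle 20: idle
cycle 21: idle
cycle 22: idle
cycle 23: idle
cycle 24: idle
cycle 25: W1.I5
cycle 26: W1.I6
cycle 27: W1.I7

Answer: 28 cycles, utilization 13/28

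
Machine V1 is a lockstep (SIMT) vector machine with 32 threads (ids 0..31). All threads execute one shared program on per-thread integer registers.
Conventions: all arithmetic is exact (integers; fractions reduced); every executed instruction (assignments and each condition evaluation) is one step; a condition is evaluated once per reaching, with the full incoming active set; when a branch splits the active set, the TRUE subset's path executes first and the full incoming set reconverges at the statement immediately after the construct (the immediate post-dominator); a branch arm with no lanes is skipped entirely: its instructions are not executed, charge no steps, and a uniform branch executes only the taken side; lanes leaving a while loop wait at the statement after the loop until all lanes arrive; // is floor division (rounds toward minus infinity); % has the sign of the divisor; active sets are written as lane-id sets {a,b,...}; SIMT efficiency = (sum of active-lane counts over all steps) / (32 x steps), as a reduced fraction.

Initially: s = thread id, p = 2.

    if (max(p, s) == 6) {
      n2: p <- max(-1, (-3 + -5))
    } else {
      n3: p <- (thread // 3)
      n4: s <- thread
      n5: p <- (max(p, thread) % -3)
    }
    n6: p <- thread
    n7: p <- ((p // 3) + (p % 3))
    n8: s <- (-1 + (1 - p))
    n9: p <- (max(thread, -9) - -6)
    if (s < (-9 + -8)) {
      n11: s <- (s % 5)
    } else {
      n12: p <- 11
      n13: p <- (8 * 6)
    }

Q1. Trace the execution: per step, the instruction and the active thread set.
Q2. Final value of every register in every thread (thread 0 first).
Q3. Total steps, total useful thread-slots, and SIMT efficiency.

step 0: eval (max(p, s) == 6)        {0,1,2,3,4,5,6,7,8,9,10,11,12,13,14,15,16,17,18,19,20,21,22,23,24,25,26,27,28,29,30,31}
step 1: p <- max(-1, (-3 + -5))      {6}
step 2: p <- (thread // 3)           {0,1,2,3,4,5,7,8,9,10,11,12,13,14,15,16,17,18,19,20,21,22,23,24,25,26,27,28,29,30,31}
step 3: s <- thread                  {0,1,2,3,4,5,7,8,9,10,11,12,13,14,15,16,17,18,19,20,21,22,23,24,25,26,27,28,29,30,31}
step 4: p <- (max(p, thread) % -3)   {0,1,2,3,4,5,7,8,9,10,11,12,13,14,15,16,17,18,19,20,21,22,23,24,25,26,27,28,29,30,31}
step 5: p <- thread                  {0,1,2,3,4,5,6,7,8,9,10,11,12,13,14,15,16,17,18,19,20,21,22,23,24,25,26,27,28,29,30,31}
step 6: p <- ((p // 3) + (p % 3))    {0,1,2,3,4,5,6,7,8,9,10,11,12,13,14,15,16,17,18,19,20,21,22,23,24,25,26,27,28,29,30,31}
step 7: s <- (-1 + (1 - p))          {0,1,2,3,4,5,6,7,8,9,10,11,12,13,14,15,16,17,18,19,20,21,22,23,24,25,26,27,28,29,30,31}
step 8: p <- (max(thread, -9) - -6)  {0,1,2,3,4,5,6,7,8,9,10,11,12,13,14,15,16,17,18,19,20,21,22,23,24,25,26,27,28,29,30,31}
step 9: eval (s < (-9 + -8))         {0,1,2,3,4,5,6,7,8,9,10,11,12,13,14,15,16,17,18,19,20,21,22,23,24,25,26,27,28,29,30,31}
step 10: p <- 11                      {0,1,2,3,4,5,6,7,8,9,10,11,12,13,14,15,16,17,18,19,20,21,22,23,24,25,26,27,28,29,30,31}
step 11: p <- (8 * 6)                 {0,1,2,3,4,5,6,7,8,9,10,11,12,13,14,15,16,17,18,19,20,21,22,23,24,25,26,27,28,29,30,31}

Answer: 12 steps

s: 0,-1,-2,-1,-2,-3,-2,-3,-4,-3,-4,-5,-4,-5,-6,-5,-6,-7,-6,-7,-8,-7,-8,-9,-8,-9,-10,-9,-10,-11,-10,-11
p: 48,48,48,48,48,48,48,48,48,48,48,48,48,48,48,48,48,48,48,48,48,48,48,48,48,48,48,48,48,48,48,48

steps = 12; useful = 350; efficiency = 350/384 = 175/192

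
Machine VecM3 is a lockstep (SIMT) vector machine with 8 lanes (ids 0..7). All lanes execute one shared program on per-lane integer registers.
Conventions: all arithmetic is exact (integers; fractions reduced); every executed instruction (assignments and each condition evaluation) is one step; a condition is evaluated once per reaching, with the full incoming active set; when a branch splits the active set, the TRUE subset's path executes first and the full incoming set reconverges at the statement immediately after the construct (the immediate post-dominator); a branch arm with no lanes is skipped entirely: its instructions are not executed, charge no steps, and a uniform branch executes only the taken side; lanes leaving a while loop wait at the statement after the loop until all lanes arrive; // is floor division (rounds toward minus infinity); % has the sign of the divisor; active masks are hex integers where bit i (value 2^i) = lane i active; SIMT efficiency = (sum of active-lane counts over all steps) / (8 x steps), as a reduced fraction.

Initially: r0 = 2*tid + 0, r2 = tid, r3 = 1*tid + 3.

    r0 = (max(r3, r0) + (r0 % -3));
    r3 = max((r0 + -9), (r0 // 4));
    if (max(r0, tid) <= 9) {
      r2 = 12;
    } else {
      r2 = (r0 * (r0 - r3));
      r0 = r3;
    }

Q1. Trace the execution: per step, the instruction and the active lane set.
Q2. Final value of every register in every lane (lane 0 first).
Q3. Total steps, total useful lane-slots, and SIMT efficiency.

step 0: r0 <- (max(r3, r0) + (r0 % -3)) 0xff
step 1: r3 <- max((r0 + -9), (r0 // 4)) 0xff
step 2: eval (max(r0, tid) <= 9)     0xff
step 3: r2 <- 12                     0x3f
step 4: r2 <- (r0 * (r0 - r3))       0xc0
step 5: r0 <- r3                     0xc0

Answer: 6 steps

r0: 3,3,3,6,7,8,3,4
r2: 12,12,12,12,12,12,108,117
r3: 0,0,0,1,1,2,3,4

steps = 6; useful = 34; efficiency = 34/48 = 17/24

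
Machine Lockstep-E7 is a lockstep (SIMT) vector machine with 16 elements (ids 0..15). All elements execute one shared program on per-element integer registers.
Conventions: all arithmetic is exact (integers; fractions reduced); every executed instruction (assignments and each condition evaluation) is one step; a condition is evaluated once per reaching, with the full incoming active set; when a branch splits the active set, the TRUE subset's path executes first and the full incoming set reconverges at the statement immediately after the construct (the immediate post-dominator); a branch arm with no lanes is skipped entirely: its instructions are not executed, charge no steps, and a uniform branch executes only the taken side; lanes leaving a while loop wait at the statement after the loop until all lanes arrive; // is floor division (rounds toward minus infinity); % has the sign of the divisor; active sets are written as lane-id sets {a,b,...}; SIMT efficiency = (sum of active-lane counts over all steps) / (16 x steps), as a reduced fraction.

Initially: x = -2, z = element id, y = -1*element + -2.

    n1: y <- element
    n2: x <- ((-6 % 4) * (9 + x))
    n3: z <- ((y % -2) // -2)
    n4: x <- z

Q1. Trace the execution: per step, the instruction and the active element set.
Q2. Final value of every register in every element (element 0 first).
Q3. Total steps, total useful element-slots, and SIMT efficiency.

step 0: y <- element                 {0,1,2,3,4,5,6,7,8,9,10,11,12,13,14,15}
step 1: x <- ((-6 % 4) * (9 + x))    {0,1,2,3,4,5,6,7,8,9,10,11,12,13,14,15}
step 2: z <- ((y % -2) // -2)        {0,1,2,3,4,5,6,7,8,9,10,11,12,13,14,15}
step 3: x <- z                       {0,1,2,3,4,5,6,7,8,9,10,11,12,13,14,15}

Answer: 4 steps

x: 0,0,0,0,0,0,0,0,0,0,0,0,0,0,0,0
z: 0,0,0,0,0,0,0,0,0,0,0,0,0,0,0,0
y: 0,1,2,3,4,5,6,7,8,9,10,11,12,13,14,15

steps = 4; useful = 64; efficiency = 64/64 = 1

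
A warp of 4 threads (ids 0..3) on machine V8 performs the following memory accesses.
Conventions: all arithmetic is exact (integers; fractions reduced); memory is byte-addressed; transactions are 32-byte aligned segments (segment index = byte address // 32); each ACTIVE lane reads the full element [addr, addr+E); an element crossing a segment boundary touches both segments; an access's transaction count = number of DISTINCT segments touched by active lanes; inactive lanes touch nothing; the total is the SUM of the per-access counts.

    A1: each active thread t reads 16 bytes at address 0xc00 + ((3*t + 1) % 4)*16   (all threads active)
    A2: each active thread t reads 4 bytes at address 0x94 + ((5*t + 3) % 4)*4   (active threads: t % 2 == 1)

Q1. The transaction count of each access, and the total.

A1: 2 transactions
A2: 1 transaction

Answer: 2,1; total 3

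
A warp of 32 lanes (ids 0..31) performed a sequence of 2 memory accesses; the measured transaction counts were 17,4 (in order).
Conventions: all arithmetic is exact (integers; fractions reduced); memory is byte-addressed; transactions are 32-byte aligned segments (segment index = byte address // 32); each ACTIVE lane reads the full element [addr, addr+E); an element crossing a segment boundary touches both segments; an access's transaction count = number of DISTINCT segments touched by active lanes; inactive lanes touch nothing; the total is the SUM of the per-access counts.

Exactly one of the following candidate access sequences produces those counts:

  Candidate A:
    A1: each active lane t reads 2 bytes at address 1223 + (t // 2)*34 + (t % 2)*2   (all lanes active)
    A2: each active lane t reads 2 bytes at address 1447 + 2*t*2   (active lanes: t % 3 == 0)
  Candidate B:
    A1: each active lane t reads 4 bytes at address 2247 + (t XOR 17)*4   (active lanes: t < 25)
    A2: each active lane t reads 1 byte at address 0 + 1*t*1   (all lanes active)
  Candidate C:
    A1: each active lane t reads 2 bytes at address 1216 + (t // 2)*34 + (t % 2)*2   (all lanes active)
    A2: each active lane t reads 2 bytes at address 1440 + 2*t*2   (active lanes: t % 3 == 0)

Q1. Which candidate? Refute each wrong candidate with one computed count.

A: A2 gives 5 transactions, not 4
B: A1 gives 5 transactions, not 17
C: all counts match (17,4)

Answer: C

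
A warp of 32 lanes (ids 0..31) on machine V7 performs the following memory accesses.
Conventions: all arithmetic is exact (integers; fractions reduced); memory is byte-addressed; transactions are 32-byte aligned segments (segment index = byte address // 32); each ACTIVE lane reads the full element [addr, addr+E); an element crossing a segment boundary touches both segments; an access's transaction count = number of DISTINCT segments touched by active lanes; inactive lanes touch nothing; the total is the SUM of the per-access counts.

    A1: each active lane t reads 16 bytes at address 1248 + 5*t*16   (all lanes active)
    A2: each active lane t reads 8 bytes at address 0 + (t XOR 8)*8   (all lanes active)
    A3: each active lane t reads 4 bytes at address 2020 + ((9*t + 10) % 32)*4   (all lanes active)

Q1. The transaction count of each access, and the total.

A1: 32 transactions
A2: 8 transactions
A3: 5 transactions

Answer: 32,8,5; total 45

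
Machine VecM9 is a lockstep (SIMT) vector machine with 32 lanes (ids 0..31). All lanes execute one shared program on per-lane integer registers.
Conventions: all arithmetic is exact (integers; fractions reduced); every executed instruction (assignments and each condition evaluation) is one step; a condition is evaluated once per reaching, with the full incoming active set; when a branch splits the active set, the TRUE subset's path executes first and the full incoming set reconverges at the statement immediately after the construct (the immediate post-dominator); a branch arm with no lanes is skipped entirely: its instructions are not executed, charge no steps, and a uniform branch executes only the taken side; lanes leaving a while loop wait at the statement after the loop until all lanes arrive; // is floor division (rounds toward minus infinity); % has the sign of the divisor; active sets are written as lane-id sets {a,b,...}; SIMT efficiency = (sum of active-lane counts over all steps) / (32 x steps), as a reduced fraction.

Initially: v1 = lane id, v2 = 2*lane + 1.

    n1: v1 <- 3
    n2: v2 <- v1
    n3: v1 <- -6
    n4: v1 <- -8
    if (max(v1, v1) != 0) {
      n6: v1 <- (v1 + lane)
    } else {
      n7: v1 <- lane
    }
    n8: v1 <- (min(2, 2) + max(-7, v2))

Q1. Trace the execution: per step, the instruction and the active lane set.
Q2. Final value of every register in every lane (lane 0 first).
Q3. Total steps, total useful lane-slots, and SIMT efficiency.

step 0: v1 <- 3                      {0,1,2,3,4,5,6,7,8,9,10,11,12,13,14,15,16,17,18,19,20,21,22,23,24,25,26,27,28,29,30,31}
step 1: v2 <- v1                     {0,1,2,3,4,5,6,7,8,9,10,11,12,13,14,15,16,17,18,19,20,21,22,23,24,25,26,27,28,29,30,31}
step 2: v1 <- -6                     {0,1,2,3,4,5,6,7,8,9,10,11,12,13,14,15,16,17,18,19,20,21,22,23,24,25,26,27,28,29,30,31}
step 3: v1 <- -8                     {0,1,2,3,4,5,6,7,8,9,10,11,12,13,14,15,16,17,18,19,20,21,22,23,24,25,26,27,28,29,30,31}
step 4: eval (max(v1, v1) != 0)      {0,1,2,3,4,5,6,7,8,9,10,11,12,13,14,15,16,17,18,19,20,21,22,23,24,25,26,27,28,29,30,31}
step 5: v1 <- (v1 + lane)            {0,1,2,3,4,5,6,7,8,9,10,11,12,13,14,15,16,17,18,19,20,21,22,23,24,25,26,27,28,29,30,31}
step 6: v1 <- (min(2, 2) + max(-7, v2)) {0,1,2,3,4,5,6,7,8,9,10,11,12,13,14,15,16,17,18,19,20,21,22,23,24,25,26,27,28,29,30,31}

Answer: 7 steps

v1: 5,5,5,5,5,5,5,5,5,5,5,5,5,5,5,5,5,5,5,5,5,5,5,5,5,5,5,5,5,5,5,5
v2: 3,3,3,3,3,3,3,3,3,3,3,3,3,3,3,3,3,3,3,3,3,3,3,3,3,3,3,3,3,3,3,3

steps = 7; useful = 224; efficiency = 224/224 = 1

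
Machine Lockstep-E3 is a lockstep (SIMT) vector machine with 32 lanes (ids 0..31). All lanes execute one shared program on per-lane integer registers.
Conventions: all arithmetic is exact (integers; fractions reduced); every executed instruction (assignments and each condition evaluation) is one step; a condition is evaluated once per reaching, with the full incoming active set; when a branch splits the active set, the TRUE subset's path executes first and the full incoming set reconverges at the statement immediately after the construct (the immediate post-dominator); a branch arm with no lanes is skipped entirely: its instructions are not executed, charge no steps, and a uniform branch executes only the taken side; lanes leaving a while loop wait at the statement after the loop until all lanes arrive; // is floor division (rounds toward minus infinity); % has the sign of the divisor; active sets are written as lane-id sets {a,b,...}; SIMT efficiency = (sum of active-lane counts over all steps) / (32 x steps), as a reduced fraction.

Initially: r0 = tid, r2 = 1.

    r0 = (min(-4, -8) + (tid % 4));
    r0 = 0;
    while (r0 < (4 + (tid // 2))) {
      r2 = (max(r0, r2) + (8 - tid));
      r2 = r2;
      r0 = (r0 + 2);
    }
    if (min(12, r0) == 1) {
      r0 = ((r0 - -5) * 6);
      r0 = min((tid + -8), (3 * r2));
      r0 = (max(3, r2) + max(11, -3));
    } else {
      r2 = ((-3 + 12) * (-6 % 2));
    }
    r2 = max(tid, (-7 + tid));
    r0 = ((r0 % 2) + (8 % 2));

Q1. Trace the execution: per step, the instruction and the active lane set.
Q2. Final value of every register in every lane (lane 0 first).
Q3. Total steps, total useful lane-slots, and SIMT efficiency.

step 0: r0 <- (min(-4, -8) + (tid % 4)) {0,1,2,3,4,5,6,7,8,9,10,11,12,13,14,15,16,17,18,19,20,21,22,23,24,25,26,27,28,29,30,31}
step 1: r0 <- 0                      {0,1,2,3,4,5,6,7,8,9,10,11,12,13,14,15,16,17,18,19,20,21,22,23,24,25,26,27,28,29,30,31}
step 2: eval (r0 < (4 + (tid // 2))) {0,1,2,3,4,5,6,7,8,9,10,11,12,13,14,15,16,17,18,19,20,21,22,23,24,25,26,27,28,29,30,31}
step 3: r2 <- (max(r0, r2) + (8 - tid)) {0,1,2,3,4,5,6,7,8,9,10,11,12,13,14,15,16,17,18,19,20,21,22,23,24,25,26,27,28,29,30,31}
step 4: r2 <- r2                     {0,1,2,3,4,5,6,7,8,9,10,11,12,13,14,15,16,17,18,19,20,21,22,23,24,25,26,27,28,29,30,31}
step 5: r0 <- (r0 + 2)               {0,1,2,3,4,5,6,7,8,9,10,11,12,13,14,15,16,17,18,19,20,21,22,23,24,25,26,27,28,29,30,31}
step 6: eval (r0 < (4 + (tid // 2))) {0,1,2,3,4,5,6,7,8,9,10,11,12,13,14,15,16,17,18,19,20,21,22,23,24,25,26,27,28,29,30,31}
step 7: r2 <- (max(r0, r2) + (8 - tid)) {0,1,2,3,4,5,6,7,8,9,10,11,12,13,14,15,16,17,18,19,20,21,22,23,24,25,26,27,28,29,30,31}
step 8: r2 <- r2                     {0,1,2,3,4,5,6,7,8,9,10,11,12,13,14,15,16,17,18,19,20,21,22,23,24,25,26,27,28,29,30,31}
step 9: r0 <- (r0 + 2)               {0,1,2,3,4,5,6,7,8,9,10,11,12,13,14,15,16,17,18,19,20,21,22,23,24,25,26,27,28,29,30,31}
step 10: eval (r0 < (4 + (tid // 2))) {0,1,2,3,4,5,6,7,8,9,10,11,12,13,14,15,16,17,18,19,20,21,22,23,24,25,26,27,28,29,30,31}
step 11: r2 <- (max(r0, r2) + (8 - tid)) {2,3,4,5,6,7,8,9,10,11,12,13,14,15,16,17,18,19,20,21,22,23,24,25,26,27,28,29,30,31}
step 12: r2 <- r2                     {2,3,4,5,6,7,8,9,10,11,12,13,14,15,16,17,18,19,20,21,22,23,24,25,26,27,28,29,30,31}
step 13: r0 <- (r0 + 2)               {2,3,4,5,6,7,8,9,10,11,12,13,14,15,16,17,18,19,20,21,22,23,24,25,26,27,28,29,30,31}
step 14: eval (r0 < (4 + (tid // 2))) {2,3,4,5,6,7,8,9,10,11,12,13,14,15,16,17,18,19,20,21,22,23,24,25,26,27,28,29,30,31}
step 15: r2 <- (max(r0, r2) + (8 - tid)) {6,7,8,9,10,11,12,13,14,15,16,17,18,19,20,21,22,23,24,25,26,27,28,29,30,31}
step 16: r2 <- r2                     {6,7,8,9,10,11,12,13,14,15,16,17,18,19,20,21,22,23,24,25,26,27,28,29,30,31}
step 17: r0 <- (r0 + 2)               {6,7,8,9,10,11,12,13,14,15,16,17,18,19,20,21,22,23,24,25,26,27,28,29,30,31}
step 18: eval (r0 < (4 + (tid // 2))) {6,7,8,9,10,11,12,13,14,15,16,17,18,19,20,21,22,23,24,25,26,27,28,29,30,31}
step 19: r2 <- (max(r0, r2) + (8 - tid)) {10,11,12,13,14,15,16,17,18,19,20,21,22,23,24,25,26,27,28,29,30,31}
step 20: r2 <- r2                     {10,11,12,13,14,15,16,17,18,19,20,21,22,23,24,25,26,27,28,29,30,31}
step 21: r0 <- (r0 + 2)               {10,11,12,13,14,15,16,17,18,19,20,21,22,23,24,25,26,27,28,29,30,31}
step 22: eval (r0 < (4 + (tid // 2))) {10,11,12,13,14,15,16,17,18,19,20,21,22,23,24,25,26,27,28,29,30,31}
step 23: r2 <- (max(r0, r2) + (8 - tid)) {14,15,16,17,18,19,20,21,22,23,24,25,26,27,28,29,30,31}
step 24: r2 <- r2                     {14,15,16,17,18,19,20,21,22,23,24,25,26,27,28,29,30,31}
step 25: r0 <- (r0 + 2)               {14,15,16,17,18,19,20,21,22,23,24,25,26,27,28,29,30,31}
step 26: eval (r0 < (4 + (tid // 2))) {14,15,16,17,18,19,20,21,22,23,24,25,26,27,28,29,30,31}
step 27: r2 <- (max(r0, r2) + (8 - tid)) {18,19,20,21,22,23,24,25,26,27,28,29,30,31}
step 28: r2 <- r2                     {18,19,20,21,22,23,24,25,26,27,28,29,30,31}
step 29: r0 <- (r0 + 2)               {18,19,20,21,22,23,24,25,26,27,28,29,30,31}
step 30: eval (r0 < (4 + (tid // 2))) {18,19,20,21,22,23,24,25,26,27,28,29,30,31}
step 31: r2 <- (max(r0, r2) + (8 - tid)) {22,23,24,25,26,27,28,29,30,31}
step 32: r2 <- r2                     {22,23,24,25,26,27,28,29,30,31}
step 33: r0 <- (r0 + 2)               {22,23,24,25,26,27,28,29,30,31}
step 34: eval (r0 < (4 + (tid // 2))) {22,23,24,25,26,27,28,29,30,31}
step 35: r2 <- (max(r0, r2) + (8 - tid)) {26,27,28,29,30,31}
step 36: r2 <- r2                     {26,27,28,29,30,31}
step 37: r0 <- (r0 + 2)               {26,27,28,29,30,31}
step 38: eval (r0 < (4 + (tid // 2))) {26,27,28,29,30,31}
step 39: r2 <- (max(r0, r2) + (8 - tid)) {30,31}
step 40: r2 <- r2                     {30,31}
step 41: r0 <- (r0 + 2)               {30,31}
step 42: eval (r0 < (4 + (tid // 2))) {30,31}
step 43: eval (min(12, r0) == 1)      {0,1,2,3,4,5,6,7,8,9,10,11,12,13,14,15,16,17,18,19,20,21,22,23,24,25,26,27,28,29,30,31}
step 44: r2 <- ((-3 + 12) * (-6 % 2)) {0,1,2,3,4,5,6,7,8,9,10,11,12,13,14,15,16,17,18,19,20,21,22,23,24,25,26,27,28,29,30,31}
step 45: r2 <- max(tid, (-7 + tid))   {0,1,2,3,4,5,6,7,8,9,10,11,12,13,14,15,16,17,18,19,20,21,22,23,24,25,26,27,28,29,30,31}
step 46: r0 <- ((r0 % 2) + (8 % 2))   {0,1,2,3,4,5,6,7,8,9,10,11,12,13,14,15,16,17,18,19,20,21,22,23,24,25,26,27,28,29,30,31}

Answer: 47 steps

r0: 0,0,0,0,0,0,0,0,0,0,0,0,0,0,0,0,0,0,0,0,0,0,0,0,0,0,0,0,0,0,0,0
r2: 0,1,2,3,4,5,6,7,8,9,10,11,12,13,14,15,16,17,18,19,20,21,22,23,24,25,26,27,28,29,30,31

steps = 47; useful = 992; efficiency = 992/1504 = 31/47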